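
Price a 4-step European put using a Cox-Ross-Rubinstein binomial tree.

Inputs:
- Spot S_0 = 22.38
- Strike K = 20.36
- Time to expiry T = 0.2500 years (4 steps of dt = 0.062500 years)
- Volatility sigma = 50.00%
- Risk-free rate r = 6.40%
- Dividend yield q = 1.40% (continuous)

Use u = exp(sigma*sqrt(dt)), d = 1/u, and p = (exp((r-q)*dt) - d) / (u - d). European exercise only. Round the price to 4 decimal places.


Answer: Price = V(0,0) = 1.2584

Derivation:
dt = T/N = 0.062500
u = exp(sigma*sqrt(dt)) = 1.133148; d = 1/u = 0.882497
p = (exp((r-q)*dt) - d) / (u - d) = 0.481278
Discount per step: exp(-r*dt) = 0.996008
Stock lattice S(k, i) with i counting down-moves:
  k=0: S(0,0) = 22.3800
  k=1: S(1,0) = 25.3599; S(1,1) = 19.7503
  k=2: S(2,0) = 28.7365; S(2,1) = 22.3800; S(2,2) = 17.4296
  k=3: S(3,0) = 32.5627; S(3,1) = 25.3599; S(3,2) = 19.7503; S(3,3) = 15.3815
  k=4: S(4,0) = 36.8984; S(4,1) = 28.7365; S(4,2) = 22.3800; S(4,3) = 17.4296; S(4,4) = 13.5742
Terminal payoffs V(N, i) = max(K - S_T, 0):
  V(4,0) = 0.000000; V(4,1) = 0.000000; V(4,2) = 0.000000; V(4,3) = 2.930438; V(4,4) = 6.785844
Backward induction: V(k, i) = exp(-r*dt) * [p * V(k+1, i) + (1-p) * V(k+1, i+1)].
  V(3,0) = exp(-r*dt) * [p*0.000000 + (1-p)*0.000000] = 0.000000
  V(3,1) = exp(-r*dt) * [p*0.000000 + (1-p)*0.000000] = 0.000000
  V(3,2) = exp(-r*dt) * [p*0.000000 + (1-p)*2.930438] = 1.514016
  V(3,3) = exp(-r*dt) * [p*2.930438 + (1-p)*6.785844] = 4.910642
  V(2,0) = exp(-r*dt) * [p*0.000000 + (1-p)*0.000000] = 0.000000
  V(2,1) = exp(-r*dt) * [p*0.000000 + (1-p)*1.514016] = 0.782219
  V(2,2) = exp(-r*dt) * [p*1.514016 + (1-p)*4.910642] = 3.262844
  V(1,0) = exp(-r*dt) * [p*0.000000 + (1-p)*0.782219] = 0.404135
  V(1,1) = exp(-r*dt) * [p*0.782219 + (1-p)*3.262844] = 2.060715
  V(0,0) = exp(-r*dt) * [p*0.404135 + (1-p)*2.060715] = 1.258396


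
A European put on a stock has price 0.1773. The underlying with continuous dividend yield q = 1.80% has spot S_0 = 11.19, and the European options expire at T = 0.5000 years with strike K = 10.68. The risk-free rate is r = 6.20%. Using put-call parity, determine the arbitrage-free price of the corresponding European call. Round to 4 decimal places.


Answer: Call price = 0.9130

Derivation:
Put-call parity: C - P = S_0 * exp(-qT) - K * exp(-rT).
S_0 * exp(-qT) = 11.1900 * 0.99104038 = 11.08974184
K * exp(-rT) = 10.6800 * 0.96947557 = 10.35399912
C = P + S*exp(-qT) - K*exp(-rT)
C = 0.1773 + 11.08974184 - 10.35399912 = 0.9130


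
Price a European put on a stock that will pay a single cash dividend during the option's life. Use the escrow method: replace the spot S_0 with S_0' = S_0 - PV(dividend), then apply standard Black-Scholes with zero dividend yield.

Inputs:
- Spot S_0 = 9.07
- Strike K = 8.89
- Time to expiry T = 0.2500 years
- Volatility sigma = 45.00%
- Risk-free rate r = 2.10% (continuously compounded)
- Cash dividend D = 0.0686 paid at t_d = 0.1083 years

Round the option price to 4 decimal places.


PV(D) = D * exp(-r * t_d) = 0.0686 * 0.99772828 = 0.06844416
S_0' = S_0 - PV(D) = 9.0700 - 0.06844416 = 9.00155584
d1 = (ln(S_0'/K) + (r + sigma^2/2)*T) / (sigma*sqrt(T)) = 0.19125726
d2 = d1 - sigma*sqrt(T) = -0.03374274
exp(-rT) = 0.99476376
N(-d1) = 0.42416202; N(-d2) = 0.51345885
P = K * exp(-rT) * N(-d2) - S_0' * N(-d1) = 8.8900 * 0.99476376 * 0.51345885 - 9.00155584 * 0.42416202 = 0.7226

Answer: Price = 0.7226


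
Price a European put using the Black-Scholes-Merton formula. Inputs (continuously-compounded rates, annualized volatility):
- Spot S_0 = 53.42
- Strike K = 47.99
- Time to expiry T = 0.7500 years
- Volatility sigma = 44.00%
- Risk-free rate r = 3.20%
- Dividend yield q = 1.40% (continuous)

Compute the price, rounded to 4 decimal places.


Answer: Price = 4.8982

Derivation:
d1 = (ln(S/K) + (r - q + 0.5*sigma^2) * T) / (sigma * sqrt(T)) = 0.50726139
d2 = d1 - sigma * sqrt(T) = 0.12621022
exp(-rT) = 0.97628571; exp(-qT) = 0.98955493
P = K * exp(-rT) * N(-d2) - S_0 * exp(-qT) * N(-d1)
N(-d1) = 0.30598571; N(-d2) = 0.44978276
P = 47.9900 * 0.97628571 * 0.44978276 - 53.4200 * 0.98955493 * 0.30598571 = 4.8982


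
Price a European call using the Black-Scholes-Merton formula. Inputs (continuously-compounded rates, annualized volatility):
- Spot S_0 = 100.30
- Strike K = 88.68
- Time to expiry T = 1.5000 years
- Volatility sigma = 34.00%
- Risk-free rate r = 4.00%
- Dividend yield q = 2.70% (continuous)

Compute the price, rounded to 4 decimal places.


Answer: Price = 22.0793

Derivation:
d1 = (ln(S/K) + (r - q + 0.5*sigma^2) * T) / (sigma * sqrt(T)) = 0.55073009
d2 = d1 - sigma * sqrt(T) = 0.13431683
exp(-rT) = 0.94176453; exp(-qT) = 0.96030916
C = S_0 * exp(-qT) * N(d1) - K * exp(-rT) * N(d2)
N(d1) = 0.70909064; N(d2) = 0.55342398
C = 100.3000 * 0.96030916 * 0.70909064 - 88.6800 * 0.94176453 * 0.55342398 = 22.0793


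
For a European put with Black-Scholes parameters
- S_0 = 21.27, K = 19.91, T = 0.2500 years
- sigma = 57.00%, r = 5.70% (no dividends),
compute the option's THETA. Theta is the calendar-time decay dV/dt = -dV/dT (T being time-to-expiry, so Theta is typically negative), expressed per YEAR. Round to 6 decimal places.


d1 = 0.4243438987; d2 = 0.1393438987
phi(d1) = 0.3645934414; exp(-qT) = 1.0000000000; exp(-rT) = 0.9858510507
Theta = -S*exp(-qT)*phi(d1)*sigma/(2*sqrt(T)) + r*K*exp(-rT)*N(-d2) - q*S*exp(-qT)*N(-d1)
N(-d1) = 0.3356575143; N(-d2) = 0.4445892010; sqrt(T) = 0.5000000000
Term 1 = -21.2700 * 1.0000000000 * 0.3645934414 * 0.5700 / (2 * 0.5000000000) = -4.4202944242
Term 2 = 0.0570 * 19.9100 * 0.9858510507 * 0.4445892010 = 0.4974120808
Term 3 = 0 (no dividend yield, q = 0)
Theta = -4.4202944242 + (0.4974120808) + (0.0000000000) = -3.922882

Answer: Theta = -3.922882


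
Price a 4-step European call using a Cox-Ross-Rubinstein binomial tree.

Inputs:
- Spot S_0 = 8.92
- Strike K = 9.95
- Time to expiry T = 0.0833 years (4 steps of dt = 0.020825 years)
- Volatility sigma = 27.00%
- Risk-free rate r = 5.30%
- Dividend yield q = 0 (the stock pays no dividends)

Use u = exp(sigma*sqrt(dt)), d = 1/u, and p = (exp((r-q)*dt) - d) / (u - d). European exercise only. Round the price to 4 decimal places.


dt = T/N = 0.020825
u = exp(sigma*sqrt(dt)) = 1.039732; d = 1/u = 0.961786
p = (exp((r-q)*dt) - d) / (u - d) = 0.504428
Discount per step: exp(-r*dt) = 0.998897
Stock lattice S(k, i) with i counting down-moves:
  k=0: S(0,0) = 8.9200
  k=1: S(1,0) = 9.2744; S(1,1) = 8.5791
  k=2: S(2,0) = 9.6429; S(2,1) = 8.9200; S(2,2) = 8.2513
  k=3: S(3,0) = 10.0260; S(3,1) = 9.2744; S(3,2) = 8.5791; S(3,3) = 7.9360
  k=4: S(4,0) = 10.4244; S(4,1) = 9.6429; S(4,2) = 8.9200; S(4,3) = 8.2513; S(4,4) = 7.6327
Terminal payoffs V(N, i) = max(S_T - K, 0):
  V(4,0) = 0.474401; V(4,1) = 0.000000; V(4,2) = 0.000000; V(4,3) = 0.000000; V(4,4) = 0.000000
Backward induction: V(k, i) = exp(-r*dt) * [p * V(k+1, i) + (1-p) * V(k+1, i+1)].
  V(3,0) = exp(-r*dt) * [p*0.474401 + (1-p)*0.000000] = 0.239037
  V(3,1) = exp(-r*dt) * [p*0.000000 + (1-p)*0.000000] = 0.000000
  V(3,2) = exp(-r*dt) * [p*0.000000 + (1-p)*0.000000] = 0.000000
  V(3,3) = exp(-r*dt) * [p*0.000000 + (1-p)*0.000000] = 0.000000
  V(2,0) = exp(-r*dt) * [p*0.239037 + (1-p)*0.000000] = 0.120444
  V(2,1) = exp(-r*dt) * [p*0.000000 + (1-p)*0.000000] = 0.000000
  V(2,2) = exp(-r*dt) * [p*0.000000 + (1-p)*0.000000] = 0.000000
  V(1,0) = exp(-r*dt) * [p*0.120444 + (1-p)*0.000000] = 0.060688
  V(1,1) = exp(-r*dt) * [p*0.000000 + (1-p)*0.000000] = 0.000000
  V(0,0) = exp(-r*dt) * [p*0.060688 + (1-p)*0.000000] = 0.030579

Answer: Price = V(0,0) = 0.0306


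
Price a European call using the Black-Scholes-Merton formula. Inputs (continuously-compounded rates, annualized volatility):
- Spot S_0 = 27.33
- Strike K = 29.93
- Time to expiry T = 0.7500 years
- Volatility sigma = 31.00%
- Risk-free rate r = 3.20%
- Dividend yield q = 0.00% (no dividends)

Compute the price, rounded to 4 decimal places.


Answer: Price = 2.1668

Derivation:
d1 = (ln(S/K) + (r - q + 0.5*sigma^2) * T) / (sigma * sqrt(T)) = -0.11486969
d2 = d1 - sigma * sqrt(T) = -0.38333757
exp(-rT) = 0.97628571; exp(-qT) = 1.00000000
C = S_0 * exp(-qT) * N(d1) - K * exp(-rT) * N(d2)
N(d1) = 0.45427420; N(d2) = 0.35073474
C = 27.3300 * 1.00000000 * 0.45427420 - 29.9300 * 0.97628571 * 0.35073474 = 2.1668


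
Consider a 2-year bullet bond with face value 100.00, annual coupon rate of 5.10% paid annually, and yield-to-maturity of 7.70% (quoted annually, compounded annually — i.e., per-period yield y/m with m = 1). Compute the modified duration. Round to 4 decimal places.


Coupon per period c = face * coupon_rate / m = 5.100000
Periods per year m = 1; per-period yield y/m = 0.077000
Number of cashflows N = 2
Cashflows (t years, CF_t, discount factor 1/(1+y/m)^(m*t), PV):
  t = 1.0000: CF_t = 5.100000, DF = 0.928505, PV = 4.735376
  t = 2.0000: CF_t = 105.100000, DF = 0.862122, PV = 90.608994
Price P = sum_t PV_t = 95.344370
First compute Macaulay numerator sum_t t * PV_t:
  t * PV_t at t = 1.0000: 4.735376
  t * PV_t at t = 2.0000: 181.217988
Macaulay duration D = 185.953364 / 95.344370 = 1.950334
Modified duration = D / (1 + y/m) = 1.950334 / (1 + 0.077000) = 1.810895

Answer: Modified duration = 1.8109


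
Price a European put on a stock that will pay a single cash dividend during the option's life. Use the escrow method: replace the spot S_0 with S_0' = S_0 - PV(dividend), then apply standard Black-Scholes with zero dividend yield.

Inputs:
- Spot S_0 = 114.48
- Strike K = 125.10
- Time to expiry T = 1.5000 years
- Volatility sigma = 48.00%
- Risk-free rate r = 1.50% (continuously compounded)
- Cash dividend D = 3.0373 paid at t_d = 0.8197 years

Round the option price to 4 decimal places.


PV(D) = D * exp(-r * t_d) = 3.0373 * 0.98777978 = 3.00018353
S_0' = S_0 - PV(D) = 114.4800 - 3.00018353 = 111.47981647
d1 = (ln(S_0'/K) + (r + sigma^2/2)*T) / (sigma*sqrt(T)) = 0.13613403
d2 = d1 - sigma*sqrt(T) = -0.45174351
exp(-rT) = 0.97775124
N(-d1) = 0.44585766; N(-d2) = 0.67427311
P = K * exp(-rT) * N(-d2) - S_0' * N(-d1) = 125.1000 * 0.97775124 * 0.67427311 - 111.47981647 * 0.44585766 = 32.7707

Answer: Price = 32.7707


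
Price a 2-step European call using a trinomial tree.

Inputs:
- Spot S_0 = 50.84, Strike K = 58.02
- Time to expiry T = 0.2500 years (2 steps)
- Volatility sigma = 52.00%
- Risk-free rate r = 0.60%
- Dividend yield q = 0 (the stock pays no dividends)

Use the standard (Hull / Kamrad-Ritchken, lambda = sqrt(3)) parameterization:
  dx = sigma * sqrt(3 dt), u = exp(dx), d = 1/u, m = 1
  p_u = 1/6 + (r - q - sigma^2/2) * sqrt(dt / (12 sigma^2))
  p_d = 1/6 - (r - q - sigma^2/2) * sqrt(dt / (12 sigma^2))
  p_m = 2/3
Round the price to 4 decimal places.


Answer: Price = V(0,0) = 2.9952

Derivation:
dt = T/N = 0.125000; dx = sigma*sqrt(3*dt) = 0.318434
u = exp(dx) = 1.374972; d = 1/u = 0.727287
p_u = 0.141308, p_m = 0.666667, p_d = 0.192025
Discount per step: exp(-r*dt) = 0.999250
Stock lattice S(k, j) with j the centered position index:
  k=0: S(0,+0) = 50.8400
  k=1: S(1,-1) = 36.9753; S(1,+0) = 50.8400; S(1,+1) = 69.9036
  k=2: S(2,-2) = 26.8917; S(2,-1) = 36.9753; S(2,+0) = 50.8400; S(2,+1) = 69.9036; S(2,+2) = 96.1155
Terminal payoffs V(N, j) = max(S_T - K, 0):
  V(2,-2) = 0.000000; V(2,-1) = 0.000000; V(2,+0) = 0.000000; V(2,+1) = 11.883597; V(2,+2) = 38.095518
Backward induction: V(k, j) = exp(-r*dt) * [p_u * V(k+1, j+1) + p_m * V(k+1, j) + p_d * V(k+1, j-1)]
  V(1,-1) = exp(-r*dt) * [p_u*0.000000 + p_m*0.000000 + p_d*0.000000] = 0.000000
  V(1,+0) = exp(-r*dt) * [p_u*11.883597 + p_m*0.000000 + p_d*0.000000] = 1.677990
  V(1,+1) = exp(-r*dt) * [p_u*38.095518 + p_m*11.883597 + p_d*0.000000] = 13.295631
  V(0,+0) = exp(-r*dt) * [p_u*13.295631 + p_m*1.677990 + p_d*0.000000] = 2.995194


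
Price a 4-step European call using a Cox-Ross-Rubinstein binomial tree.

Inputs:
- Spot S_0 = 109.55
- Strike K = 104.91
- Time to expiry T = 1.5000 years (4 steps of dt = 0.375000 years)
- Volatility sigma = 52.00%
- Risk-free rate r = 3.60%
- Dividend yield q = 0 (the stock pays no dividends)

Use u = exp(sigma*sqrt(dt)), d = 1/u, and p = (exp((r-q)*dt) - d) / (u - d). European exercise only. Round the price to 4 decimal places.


dt = T/N = 0.375000
u = exp(sigma*sqrt(dt)) = 1.374972; d = 1/u = 0.727287
p = (exp((r-q)*dt) - d) / (u - d) = 0.442042
Discount per step: exp(-r*dt) = 0.986591
Stock lattice S(k, i) with i counting down-moves:
  k=0: S(0,0) = 109.5500
  k=1: S(1,0) = 150.6282; S(1,1) = 79.6743
  k=2: S(2,0) = 207.1097; S(2,1) = 109.5500; S(2,2) = 57.9461
  k=3: S(3,0) = 284.7701; S(3,1) = 150.6282; S(3,2) = 79.6743; S(3,3) = 42.1435
  k=4: S(4,0) = 391.5510; S(4,1) = 207.1097; S(4,2) = 109.5500; S(4,3) = 57.9461; S(4,4) = 30.6504
Terminal payoffs V(N, i) = max(S_T - K, 0):
  V(4,0) = 286.640983; V(4,1) = 102.199657; V(4,2) = 4.640000; V(4,3) = 0.000000; V(4,4) = 0.000000
Backward induction: V(k, i) = exp(-r*dt) * [p * V(k+1, i) + (1-p) * V(k+1, i+1)].
  V(3,0) = exp(-r*dt) * [p*286.640983 + (1-p)*102.199657] = 181.266833
  V(3,1) = exp(-r*dt) * [p*102.199657 + (1-p)*4.640000] = 47.124996
  V(3,2) = exp(-r*dt) * [p*4.640000 + (1-p)*0.000000] = 2.023573
  V(3,3) = exp(-r*dt) * [p*0.000000 + (1-p)*0.000000] = 0.000000
  V(2,0) = exp(-r*dt) * [p*181.266833 + (1-p)*47.124996] = 104.994330
  V(2,1) = exp(-r*dt) * [p*47.124996 + (1-p)*2.023573] = 21.665838
  V(2,2) = exp(-r*dt) * [p*2.023573 + (1-p)*0.000000] = 0.882510
  V(1,0) = exp(-r*dt) * [p*104.994330 + (1-p)*21.665838] = 57.716107
  V(1,1) = exp(-r*dt) * [p*21.665838 + (1-p)*0.882510] = 9.934594
  V(0,0) = exp(-r*dt) * [p*57.716107 + (1-p)*9.934594] = 30.639605

Answer: Price = V(0,0) = 30.6396


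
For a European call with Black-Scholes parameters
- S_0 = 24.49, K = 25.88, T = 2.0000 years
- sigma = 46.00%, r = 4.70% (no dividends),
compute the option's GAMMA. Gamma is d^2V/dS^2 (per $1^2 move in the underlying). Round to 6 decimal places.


d1 = 0.3849034329; d2 = -0.2656348058
phi(d1) = 0.3704584969; exp(-qT) = 1.0000000000; exp(-rT) = 0.9102827622
Gamma = exp(-qT) * phi(d1) / (S * sigma * sqrt(T)) = 1.0000000000 * 0.3704584969 / (24.4900 * 0.4600 * 1.4142135624) = 0.023253

Answer: Gamma = 0.023253


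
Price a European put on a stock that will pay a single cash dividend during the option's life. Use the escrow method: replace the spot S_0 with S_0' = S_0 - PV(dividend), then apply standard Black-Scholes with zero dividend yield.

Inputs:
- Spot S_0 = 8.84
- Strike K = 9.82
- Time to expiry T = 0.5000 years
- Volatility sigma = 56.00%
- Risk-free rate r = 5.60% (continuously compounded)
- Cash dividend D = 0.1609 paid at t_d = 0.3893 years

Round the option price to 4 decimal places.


Answer: Price = 1.9043

Derivation:
PV(D) = D * exp(-r * t_d) = 0.1609 * 0.97843512 = 0.15743021
S_0' = S_0 - PV(D) = 8.8400 - 0.15743021 = 8.68256979
d1 = (ln(S_0'/K) + (r + sigma^2/2)*T) / (sigma*sqrt(T)) = -0.04218291
d2 = d1 - sigma*sqrt(T) = -0.43816270
exp(-rT) = 0.97238837
N(-d1) = 0.51682356; N(-d2) = 0.66936583
P = K * exp(-rT) * N(-d2) - S_0' * N(-d1) = 9.8200 * 0.97238837 * 0.66936583 - 8.68256979 * 0.51682356 = 1.9043


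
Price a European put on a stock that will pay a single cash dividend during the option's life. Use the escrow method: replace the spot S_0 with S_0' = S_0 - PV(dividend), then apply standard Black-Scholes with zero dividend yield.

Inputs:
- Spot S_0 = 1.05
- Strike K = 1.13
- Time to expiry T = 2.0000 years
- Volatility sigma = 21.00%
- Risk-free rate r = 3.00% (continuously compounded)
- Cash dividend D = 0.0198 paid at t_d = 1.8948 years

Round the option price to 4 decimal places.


Answer: Price = 0.1408

Derivation:
PV(D) = D * exp(-r * t_d) = 0.0198 * 0.94474144 = 0.01870588
S_0' = S_0 - PV(D) = 1.0500 - 0.01870588 = 1.03129412
d1 = (ln(S_0'/K) + (r + sigma^2/2)*T) / (sigma*sqrt(T)) = 0.04275238
d2 = d1 - sigma*sqrt(T) = -0.25423247
exp(-rT) = 0.94176453
N(-d1) = 0.48294946; N(-d2) = 0.60034202
P = K * exp(-rT) * N(-d2) - S_0' * N(-d1) = 1.1300 * 0.94176453 * 0.60034202 - 1.03129412 * 0.48294946 = 0.1408


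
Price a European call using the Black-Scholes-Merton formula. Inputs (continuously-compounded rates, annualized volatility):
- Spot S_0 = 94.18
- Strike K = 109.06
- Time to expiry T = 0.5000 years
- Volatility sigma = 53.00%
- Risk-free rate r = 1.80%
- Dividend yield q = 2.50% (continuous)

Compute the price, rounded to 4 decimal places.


Answer: Price = 8.5766

Derivation:
d1 = (ln(S/K) + (r - q + 0.5*sigma^2) * T) / (sigma * sqrt(T)) = -0.21337373
d2 = d1 - sigma * sqrt(T) = -0.58814032
exp(-rT) = 0.99104038; exp(-qT) = 0.98757780
C = S_0 * exp(-qT) * N(d1) - K * exp(-rT) * N(d2)
N(d1) = 0.41551774; N(d2) = 0.27821906
C = 94.1800 * 0.98757780 * 0.41551774 - 109.0600 * 0.99104038 * 0.27821906 = 8.5766


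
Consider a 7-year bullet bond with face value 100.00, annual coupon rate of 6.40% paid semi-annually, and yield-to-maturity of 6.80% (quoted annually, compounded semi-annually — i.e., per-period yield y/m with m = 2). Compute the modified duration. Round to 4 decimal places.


Coupon per period c = face * coupon_rate / m = 3.200000
Periods per year m = 2; per-period yield y/m = 0.034000
Number of cashflows N = 14
Cashflows (t years, CF_t, discount factor 1/(1+y/m)^(m*t), PV):
  t = 0.5000: CF_t = 3.200000, DF = 0.967118, PV = 3.094778
  t = 1.0000: CF_t = 3.200000, DF = 0.935317, PV = 2.993015
  t = 1.5000: CF_t = 3.200000, DF = 0.904562, PV = 2.894599
  t = 2.0000: CF_t = 3.200000, DF = 0.874818, PV = 2.799418
  t = 2.5000: CF_t = 3.200000, DF = 0.846052, PV = 2.707368
  t = 3.0000: CF_t = 3.200000, DF = 0.818233, PV = 2.618344
  t = 3.5000: CF_t = 3.200000, DF = 0.791327, PV = 2.532248
  t = 4.0000: CF_t = 3.200000, DF = 0.765307, PV = 2.448982
  t = 4.5000: CF_t = 3.200000, DF = 0.740142, PV = 2.368455
  t = 5.0000: CF_t = 3.200000, DF = 0.715805, PV = 2.290575
  t = 5.5000: CF_t = 3.200000, DF = 0.692268, PV = 2.215257
  t = 6.0000: CF_t = 3.200000, DF = 0.669505, PV = 2.142415
  t = 6.5000: CF_t = 3.200000, DF = 0.647490, PV = 2.071968
  t = 7.0000: CF_t = 103.200000, DF = 0.626199, PV = 64.623750
Price P = sum_t PV_t = 97.801171
First compute Macaulay numerator sum_t t * PV_t:
  t * PV_t at t = 0.5000: 1.547389
  t * PV_t at t = 1.0000: 2.993015
  t * PV_t at t = 1.5000: 4.341898
  t * PV_t at t = 2.0000: 5.598837
  t * PV_t at t = 2.5000: 6.768420
  t * PV_t at t = 3.0000: 7.855033
  t * PV_t at t = 3.5000: 8.862867
  t * PV_t at t = 4.0000: 9.795930
  t * PV_t at t = 4.5000: 10.658047
  t * PV_t at t = 5.0000: 11.452877
  t * PV_t at t = 5.5000: 12.183912
  t * PV_t at t = 6.0000: 12.854487
  t * PV_t at t = 6.5000: 13.467790
  t * PV_t at t = 7.0000: 452.366249
Macaulay duration D = 560.746751 / 97.801171 = 5.733538
Modified duration = D / (1 + y/m) = 5.733538 / (1 + 0.034000) = 5.545008

Answer: Modified duration = 5.5450


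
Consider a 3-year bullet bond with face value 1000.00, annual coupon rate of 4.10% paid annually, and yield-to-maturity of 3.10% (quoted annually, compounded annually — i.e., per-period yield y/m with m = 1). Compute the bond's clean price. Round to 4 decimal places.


Answer: Price = 1028.2318

Derivation:
Coupon per period c = face * coupon_rate / m = 41.000000
Periods per year m = 1; per-period yield y/m = 0.031000
Number of cashflows N = 3
Cashflows (t years, CF_t, discount factor 1/(1+y/m)^(m*t), PV):
  t = 1.0000: CF_t = 41.000000, DF = 0.969932, PV = 39.767216
  t = 2.0000: CF_t = 41.000000, DF = 0.940768, PV = 38.571500
  t = 3.0000: CF_t = 1041.000000, DF = 0.912481, PV = 949.893101
Price P = sum_t PV_t = 1028.231818


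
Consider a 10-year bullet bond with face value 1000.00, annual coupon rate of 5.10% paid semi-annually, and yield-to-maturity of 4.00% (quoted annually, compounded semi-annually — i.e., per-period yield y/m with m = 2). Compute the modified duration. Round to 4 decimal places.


Answer: Modified duration = 7.8993

Derivation:
Coupon per period c = face * coupon_rate / m = 25.500000
Periods per year m = 2; per-period yield y/m = 0.020000
Number of cashflows N = 20
Cashflows (t years, CF_t, discount factor 1/(1+y/m)^(m*t), PV):
  t = 0.5000: CF_t = 25.500000, DF = 0.980392, PV = 25.000000
  t = 1.0000: CF_t = 25.500000, DF = 0.961169, PV = 24.509804
  t = 1.5000: CF_t = 25.500000, DF = 0.942322, PV = 24.029220
  t = 2.0000: CF_t = 25.500000, DF = 0.923845, PV = 23.558058
  t = 2.5000: CF_t = 25.500000, DF = 0.905731, PV = 23.096136
  t = 3.0000: CF_t = 25.500000, DF = 0.887971, PV = 22.643270
  t = 3.5000: CF_t = 25.500000, DF = 0.870560, PV = 22.199285
  t = 4.0000: CF_t = 25.500000, DF = 0.853490, PV = 21.764004
  t = 4.5000: CF_t = 25.500000, DF = 0.836755, PV = 21.337259
  t = 5.0000: CF_t = 25.500000, DF = 0.820348, PV = 20.918882
  t = 5.5000: CF_t = 25.500000, DF = 0.804263, PV = 20.508707
  t = 6.0000: CF_t = 25.500000, DF = 0.788493, PV = 20.106576
  t = 6.5000: CF_t = 25.500000, DF = 0.773033, PV = 19.712329
  t = 7.0000: CF_t = 25.500000, DF = 0.757875, PV = 19.325813
  t = 7.5000: CF_t = 25.500000, DF = 0.743015, PV = 18.946876
  t = 8.0000: CF_t = 25.500000, DF = 0.728446, PV = 18.575368
  t = 8.5000: CF_t = 25.500000, DF = 0.714163, PV = 18.211145
  t = 9.0000: CF_t = 25.500000, DF = 0.700159, PV = 17.854064
  t = 9.5000: CF_t = 25.500000, DF = 0.686431, PV = 17.503984
  t = 10.0000: CF_t = 1025.500000, DF = 0.672971, PV = 690.132102
Price P = sum_t PV_t = 1089.932883
First compute Macaulay numerator sum_t t * PV_t:
  t * PV_t at t = 0.5000: 12.500000
  t * PV_t at t = 1.0000: 24.509804
  t * PV_t at t = 1.5000: 36.043829
  t * PV_t at t = 2.0000: 47.116117
  t * PV_t at t = 2.5000: 57.740339
  t * PV_t at t = 3.0000: 67.929811
  t * PV_t at t = 3.5000: 77.697496
  t * PV_t at t = 4.0000: 87.056018
  t * PV_t at t = 4.5000: 96.017667
  t * PV_t at t = 5.0000: 104.594408
  t * PV_t at t = 5.5000: 112.797891
  t * PV_t at t = 6.0000: 120.639456
  t * PV_t at t = 6.5000: 128.130141
  t * PV_t at t = 7.0000: 135.280692
  t * PV_t at t = 7.5000: 142.101567
  t * PV_t at t = 8.0000: 148.602946
  t * PV_t at t = 8.5000: 154.794735
  t * PV_t at t = 9.0000: 160.686577
  t * PV_t at t = 9.5000: 166.287852
  t * PV_t at t = 10.0000: 6901.321021
Macaulay duration D = 8781.848366 / 1089.932883 = 8.057238
Modified duration = D / (1 + y/m) = 8.057238 / (1 + 0.020000) = 7.899253


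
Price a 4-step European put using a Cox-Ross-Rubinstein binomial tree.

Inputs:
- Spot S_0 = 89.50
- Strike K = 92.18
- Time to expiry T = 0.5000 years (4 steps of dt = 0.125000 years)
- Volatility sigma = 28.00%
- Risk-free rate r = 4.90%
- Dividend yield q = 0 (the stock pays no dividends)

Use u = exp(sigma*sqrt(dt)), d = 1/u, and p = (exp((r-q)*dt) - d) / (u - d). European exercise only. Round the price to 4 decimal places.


dt = T/N = 0.125000
u = exp(sigma*sqrt(dt)) = 1.104061; d = 1/u = 0.905747
p = (exp((r-q)*dt) - d) / (u - d) = 0.506252
Discount per step: exp(-r*dt) = 0.993894
Stock lattice S(k, i) with i counting down-moves:
  k=0: S(0,0) = 89.5000
  k=1: S(1,0) = 98.8134; S(1,1) = 81.0644
  k=2: S(2,0) = 109.0960; S(2,1) = 89.5000; S(2,2) = 73.4238
  k=3: S(3,0) = 120.4486; S(3,1) = 98.8134; S(3,2) = 81.0644; S(3,3) = 66.5034
  k=4: S(4,0) = 132.9826; S(4,1) = 109.0960; S(4,2) = 89.5000; S(4,3) = 73.4238; S(4,4) = 60.2353
Terminal payoffs V(N, i) = max(K - S_T, 0):
  V(4,0) = 0.000000; V(4,1) = 0.000000; V(4,2) = 2.680000; V(4,3) = 18.756156; V(4,4) = 31.944684
Backward induction: V(k, i) = exp(-r*dt) * [p * V(k+1, i) + (1-p) * V(k+1, i+1)].
  V(3,0) = exp(-r*dt) * [p*0.000000 + (1-p)*0.000000] = 0.000000
  V(3,1) = exp(-r*dt) * [p*0.000000 + (1-p)*2.680000] = 1.315165
  V(3,2) = exp(-r*dt) * [p*2.680000 + (1-p)*18.756156] = 10.552741
  V(3,3) = exp(-r*dt) * [p*18.756156 + (1-p)*31.944684] = 25.113676
  V(2,0) = exp(-r*dt) * [p*0.000000 + (1-p)*1.315165] = 0.645396
  V(2,1) = exp(-r*dt) * [p*1.315165 + (1-p)*10.552741] = 5.840321
  V(2,2) = exp(-r*dt) * [p*10.552741 + (1-p)*25.113676] = 17.633840
  V(1,0) = exp(-r*dt) * [p*0.645396 + (1-p)*5.840321] = 3.190778
  V(1,1) = exp(-r*dt) * [p*5.840321 + (1-p)*17.633840] = 11.592131
  V(0,0) = exp(-r*dt) * [p*3.190778 + (1-p)*11.592131] = 7.294118

Answer: Price = V(0,0) = 7.2941


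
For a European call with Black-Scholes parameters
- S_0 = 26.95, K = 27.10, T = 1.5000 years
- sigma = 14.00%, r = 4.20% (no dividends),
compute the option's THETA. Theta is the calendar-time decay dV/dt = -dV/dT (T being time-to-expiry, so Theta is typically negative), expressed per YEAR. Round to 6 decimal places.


d1 = 0.4207848342; d2 = 0.2493205522
phi(d1) = 0.3651421783; exp(-qT) = 1.0000000000; exp(-rT) = 0.9389434737
Theta = -S*exp(-qT)*phi(d1)*sigma/(2*sqrt(T)) - r*K*exp(-rT)*N(d2) + q*S*exp(-qT)*N(d1)
N(d1) = 0.6630438965; N(d2) = 0.5984435826; sqrt(T) = 1.2247448714
Term 1 = -26.9500 * 1.0000000000 * 0.3651421783 * 0.1400 / (2 * 1.2247448714) = -0.5624360922
Term 2 = -0.0420 * 27.1000 * 0.9389434737 * 0.5984435826 = -0.6395599253
Term 3 = 0 (no dividend yield, q = 0)
Theta = -0.5624360922 + (-0.6395599253) + (0.0000000000) = -1.201996

Answer: Theta = -1.201996


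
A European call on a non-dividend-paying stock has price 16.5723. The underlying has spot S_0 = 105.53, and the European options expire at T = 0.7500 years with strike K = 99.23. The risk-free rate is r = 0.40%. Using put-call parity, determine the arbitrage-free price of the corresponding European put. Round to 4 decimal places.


Put-call parity: C - P = S_0 * exp(-qT) - K * exp(-rT).
S_0 * exp(-qT) = 105.5300 * 1.00000000 = 105.53000000
K * exp(-rT) = 99.2300 * 0.99700450 = 98.93275609
P = C - S*exp(-qT) + K*exp(-rT)
P = 16.5723 - 105.53000000 + 98.93275609 = 9.9751

Answer: Put price = 9.9751


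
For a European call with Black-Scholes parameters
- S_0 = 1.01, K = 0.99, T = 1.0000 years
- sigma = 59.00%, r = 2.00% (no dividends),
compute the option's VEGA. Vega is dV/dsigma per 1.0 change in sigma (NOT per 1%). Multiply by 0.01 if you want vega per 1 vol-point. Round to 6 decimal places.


d1 = 0.3627977402; d2 = -0.2272022598
phi(d1) = 0.3735327354; exp(-qT) = 1.0000000000; exp(-rT) = 0.9801986733
Vega = S * exp(-qT) * phi(d1) * sqrt(T) = 1.0100 * 1.0000000000 * 0.3735327354 * 1.0000000000 = 0.377268

Answer: Vega = 0.377268


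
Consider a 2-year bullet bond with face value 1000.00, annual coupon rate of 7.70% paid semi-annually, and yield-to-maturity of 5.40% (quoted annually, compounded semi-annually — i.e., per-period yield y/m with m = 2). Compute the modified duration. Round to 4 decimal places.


Coupon per period c = face * coupon_rate / m = 38.500000
Periods per year m = 2; per-period yield y/m = 0.027000
Number of cashflows N = 4
Cashflows (t years, CF_t, discount factor 1/(1+y/m)^(m*t), PV):
  t = 0.5000: CF_t = 38.500000, DF = 0.973710, PV = 37.487829
  t = 1.0000: CF_t = 38.500000, DF = 0.948111, PV = 36.502267
  t = 1.5000: CF_t = 38.500000, DF = 0.923185, PV = 35.542617
  t = 2.0000: CF_t = 1038.500000, DF = 0.898914, PV = 933.522364
Price P = sum_t PV_t = 1043.055076
First compute Macaulay numerator sum_t t * PV_t:
  t * PV_t at t = 0.5000: 18.743914
  t * PV_t at t = 1.0000: 36.502267
  t * PV_t at t = 1.5000: 53.313925
  t * PV_t at t = 2.0000: 1867.044727
Macaulay duration D = 1975.604834 / 1043.055076 = 1.894056
Modified duration = D / (1 + y/m) = 1.894056 / (1 + 0.027000) = 1.844261

Answer: Modified duration = 1.8443


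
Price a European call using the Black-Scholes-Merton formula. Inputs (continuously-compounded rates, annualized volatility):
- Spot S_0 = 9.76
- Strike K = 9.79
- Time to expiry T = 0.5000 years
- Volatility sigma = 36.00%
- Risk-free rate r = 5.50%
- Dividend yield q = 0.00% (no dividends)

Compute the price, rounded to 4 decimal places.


Answer: Price = 1.0988

Derivation:
d1 = (ln(S/K) + (r - q + 0.5*sigma^2) * T) / (sigma * sqrt(T)) = 0.22325303
d2 = d1 - sigma * sqrt(T) = -0.03130541
exp(-rT) = 0.97287468; exp(-qT) = 1.00000000
C = S_0 * exp(-qT) * N(d1) - K * exp(-rT) * N(d2)
N(d1) = 0.58833071; N(d2) = 0.48751299
C = 9.7600 * 1.00000000 * 0.58833071 - 9.7900 * 0.97287468 * 0.48751299 = 1.0988


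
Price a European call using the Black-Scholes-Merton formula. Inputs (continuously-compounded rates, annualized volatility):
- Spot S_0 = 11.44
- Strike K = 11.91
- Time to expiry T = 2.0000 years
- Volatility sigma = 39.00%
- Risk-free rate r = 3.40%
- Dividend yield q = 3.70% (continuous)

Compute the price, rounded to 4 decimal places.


Answer: Price = 2.1196

Derivation:
d1 = (ln(S/K) + (r - q + 0.5*sigma^2) * T) / (sigma * sqrt(T)) = 0.19189356
d2 = d1 - sigma * sqrt(T) = -0.35964973
exp(-rT) = 0.93426047; exp(-qT) = 0.92867169
C = S_0 * exp(-qT) * N(d1) - K * exp(-rT) * N(d2)
N(d1) = 0.57608721; N(d2) = 0.35955454
C = 11.4400 * 0.92867169 * 0.57608721 - 11.9100 * 0.93426047 * 0.35955454 = 2.1196


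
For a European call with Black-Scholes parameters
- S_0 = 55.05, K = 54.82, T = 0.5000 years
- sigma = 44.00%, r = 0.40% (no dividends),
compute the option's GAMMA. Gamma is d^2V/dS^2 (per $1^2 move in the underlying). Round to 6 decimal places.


d1 = 0.1754485311; d2 = -0.1356784526
phi(d1) = 0.3928491328; exp(-qT) = 1.0000000000; exp(-rT) = 0.9980019987
Gamma = exp(-qT) * phi(d1) / (S * sigma * sqrt(T)) = 1.0000000000 * 0.3928491328 / (55.0500 * 0.4400 * 0.7071067812) = 0.022937

Answer: Gamma = 0.022937


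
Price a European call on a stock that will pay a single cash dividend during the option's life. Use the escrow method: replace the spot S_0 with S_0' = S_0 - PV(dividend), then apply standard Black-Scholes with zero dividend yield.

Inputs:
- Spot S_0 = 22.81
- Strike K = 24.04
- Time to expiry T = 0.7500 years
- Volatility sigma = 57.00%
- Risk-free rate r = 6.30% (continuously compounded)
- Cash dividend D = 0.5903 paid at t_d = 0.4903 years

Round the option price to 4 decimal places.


PV(D) = D * exp(-r * t_d) = 0.5903 * 0.96958329 = 0.57234501
S_0' = S_0 - PV(D) = 22.8100 - 0.57234501 = 22.23765499
d1 = (ln(S_0'/K) + (r + sigma^2/2)*T) / (sigma*sqrt(T)) = 0.18466176
d2 = d1 - sigma*sqrt(T) = -0.30897272
exp(-rT) = 0.95384891
N(d1) = 0.57325283; N(d2) = 0.37867114
C = S_0' * N(d1) - K * exp(-rT) * N(d2) = 22.23765499 * 0.57325283 - 24.0400 * 0.95384891 * 0.37867114 = 4.0647

Answer: Price = 4.0647


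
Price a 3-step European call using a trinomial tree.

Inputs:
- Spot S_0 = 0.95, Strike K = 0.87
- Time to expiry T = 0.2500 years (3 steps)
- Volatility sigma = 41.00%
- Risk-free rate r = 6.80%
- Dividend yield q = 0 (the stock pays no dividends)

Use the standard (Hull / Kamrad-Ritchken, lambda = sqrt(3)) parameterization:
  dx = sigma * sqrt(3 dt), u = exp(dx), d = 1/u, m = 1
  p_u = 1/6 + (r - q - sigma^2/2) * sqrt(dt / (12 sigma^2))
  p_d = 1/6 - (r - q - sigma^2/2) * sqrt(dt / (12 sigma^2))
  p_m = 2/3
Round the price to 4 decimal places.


Answer: Price = V(0,0) = 0.1327

Derivation:
dt = T/N = 0.083333; dx = sigma*sqrt(3*dt) = 0.205000
u = exp(dx) = 1.227525; d = 1/u = 0.814647
p_u = 0.163404, p_m = 0.666667, p_d = 0.169929
Discount per step: exp(-r*dt) = 0.994349
Stock lattice S(k, j) with j the centered position index:
  k=0: S(0,+0) = 0.9500
  k=1: S(1,-1) = 0.7739; S(1,+0) = 0.9500; S(1,+1) = 1.1661
  k=2: S(2,-2) = 0.6305; S(2,-1) = 0.7739; S(2,+0) = 0.9500; S(2,+1) = 1.1661; S(2,+2) = 1.4315
  k=3: S(3,-3) = 0.5136; S(3,-2) = 0.6305; S(3,-1) = 0.7739; S(3,+0) = 0.9500; S(3,+1) = 1.1661; S(3,+2) = 1.4315; S(3,+3) = 1.7572
Terminal payoffs V(N, j) = max(S_T - K, 0):
  V(3,-3) = 0.000000; V(3,-2) = 0.000000; V(3,-1) = 0.000000; V(3,+0) = 0.080000; V(3,+1) = 0.296149; V(3,+2) = 0.561477; V(3,+3) = 0.887174
Backward induction: V(k, j) = exp(-r*dt) * [p_u * V(k+1, j+1) + p_m * V(k+1, j) + p_d * V(k+1, j-1)]
  V(2,-2) = exp(-r*dt) * [p_u*0.000000 + p_m*0.000000 + p_d*0.000000] = 0.000000
  V(2,-1) = exp(-r*dt) * [p_u*0.080000 + p_m*0.000000 + p_d*0.000000] = 0.012998
  V(2,+0) = exp(-r*dt) * [p_u*0.296149 + p_m*0.080000 + p_d*0.000000] = 0.101151
  V(2,+1) = exp(-r*dt) * [p_u*0.561477 + p_m*0.296149 + p_d*0.080000] = 0.301064
  V(2,+2) = exp(-r*dt) * [p_u*0.887174 + p_m*0.561477 + p_d*0.296149] = 0.566392
  V(1,-1) = exp(-r*dt) * [p_u*0.101151 + p_m*0.012998 + p_d*0.000000] = 0.025052
  V(1,+0) = exp(-r*dt) * [p_u*0.301064 + p_m*0.101151 + p_d*0.012998] = 0.118166
  V(1,+1) = exp(-r*dt) * [p_u*0.566392 + p_m*0.301064 + p_d*0.101151] = 0.308694
  V(0,+0) = exp(-r*dt) * [p_u*0.308694 + p_m*0.118166 + p_d*0.025052] = 0.132722


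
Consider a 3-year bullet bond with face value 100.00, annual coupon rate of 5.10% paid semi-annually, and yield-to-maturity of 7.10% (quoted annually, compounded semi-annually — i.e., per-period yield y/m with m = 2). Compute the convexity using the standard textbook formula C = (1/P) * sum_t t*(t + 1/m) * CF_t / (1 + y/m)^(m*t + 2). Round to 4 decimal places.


Answer: Convexity = 8.9859

Derivation:
Coupon per period c = face * coupon_rate / m = 2.550000
Periods per year m = 2; per-period yield y/m = 0.035500
Number of cashflows N = 6
Cashflows (t years, CF_t, discount factor 1/(1+y/m)^(m*t), PV):
  t = 0.5000: CF_t = 2.550000, DF = 0.965717, PV = 2.462578
  t = 1.0000: CF_t = 2.550000, DF = 0.932609, PV = 2.378154
  t = 1.5000: CF_t = 2.550000, DF = 0.900637, PV = 2.296624
  t = 2.0000: CF_t = 2.550000, DF = 0.869760, PV = 2.217889
  t = 2.5000: CF_t = 2.550000, DF = 0.839942, PV = 2.141853
  t = 3.0000: CF_t = 102.550000, DF = 0.811147, PV = 83.183089
Price P = sum_t PV_t = 94.680187
Convexity numerator sum_t t*(t + 1/m) * CF_t / (1+y/m)^(m*t + 2):
  t = 0.5000: term = 1.148312
  t = 1.0000: term = 3.326833
  t = 1.5000: term = 6.425559
  t = 2.0000: term = 10.342120
  t = 2.5000: term = 14.981342
  t = 3.0000: term = 814.561985
Convexity = (1/P) * sum = 850.786151 / 94.680187 = 8.985894


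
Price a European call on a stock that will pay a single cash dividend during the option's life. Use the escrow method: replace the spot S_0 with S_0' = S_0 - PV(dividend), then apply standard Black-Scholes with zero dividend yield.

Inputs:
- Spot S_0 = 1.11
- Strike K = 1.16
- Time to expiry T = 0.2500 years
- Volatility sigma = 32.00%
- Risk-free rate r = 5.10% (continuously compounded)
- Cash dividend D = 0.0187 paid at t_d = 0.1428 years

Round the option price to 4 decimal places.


PV(D) = D * exp(-r * t_d) = 0.0187 * 0.99274366 = 0.01856431
S_0' = S_0 - PV(D) = 1.1100 - 0.01856431 = 1.09143569
d1 = (ln(S_0'/K) + (r + sigma^2/2)*T) / (sigma*sqrt(T)) = -0.22110016
d2 = d1 - sigma*sqrt(T) = -0.38110016
exp(-rT) = 0.98733094
N(d1) = 0.41250722; N(d2) = 0.35156446
C = S_0' * N(d1) - K * exp(-rT) * N(d2) = 1.09143569 * 0.41250722 - 1.1600 * 0.98733094 * 0.35156446 = 0.0476

Answer: Price = 0.0476


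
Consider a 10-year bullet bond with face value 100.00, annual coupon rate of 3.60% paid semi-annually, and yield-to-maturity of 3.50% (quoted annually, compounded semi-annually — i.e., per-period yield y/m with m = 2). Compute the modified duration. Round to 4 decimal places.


Answer: Modified duration = 8.3474

Derivation:
Coupon per period c = face * coupon_rate / m = 1.800000
Periods per year m = 2; per-period yield y/m = 0.017500
Number of cashflows N = 20
Cashflows (t years, CF_t, discount factor 1/(1+y/m)^(m*t), PV):
  t = 0.5000: CF_t = 1.800000, DF = 0.982801, PV = 1.769042
  t = 1.0000: CF_t = 1.800000, DF = 0.965898, PV = 1.738616
  t = 1.5000: CF_t = 1.800000, DF = 0.949285, PV = 1.708714
  t = 2.0000: CF_t = 1.800000, DF = 0.932959, PV = 1.679325
  t = 2.5000: CF_t = 1.800000, DF = 0.916913, PV = 1.650443
  t = 3.0000: CF_t = 1.800000, DF = 0.901143, PV = 1.622057
  t = 3.5000: CF_t = 1.800000, DF = 0.885644, PV = 1.594159
  t = 4.0000: CF_t = 1.800000, DF = 0.870412, PV = 1.566741
  t = 4.5000: CF_t = 1.800000, DF = 0.855441, PV = 1.539794
  t = 5.0000: CF_t = 1.800000, DF = 0.840729, PV = 1.513311
  t = 5.5000: CF_t = 1.800000, DF = 0.826269, PV = 1.487284
  t = 6.0000: CF_t = 1.800000, DF = 0.812058, PV = 1.461704
  t = 6.5000: CF_t = 1.800000, DF = 0.798091, PV = 1.436564
  t = 7.0000: CF_t = 1.800000, DF = 0.784365, PV = 1.411857
  t = 7.5000: CF_t = 1.800000, DF = 0.770875, PV = 1.387574
  t = 8.0000: CF_t = 1.800000, DF = 0.757616, PV = 1.363709
  t = 8.5000: CF_t = 1.800000, DF = 0.744586, PV = 1.340255
  t = 9.0000: CF_t = 1.800000, DF = 0.731780, PV = 1.317204
  t = 9.5000: CF_t = 1.800000, DF = 0.719194, PV = 1.294549
  t = 10.0000: CF_t = 101.800000, DF = 0.706825, PV = 71.954742
Price P = sum_t PV_t = 100.837644
First compute Macaulay numerator sum_t t * PV_t:
  t * PV_t at t = 0.5000: 0.884521
  t * PV_t at t = 1.0000: 1.738616
  t * PV_t at t = 1.5000: 2.563070
  t * PV_t at t = 2.0000: 3.358651
  t * PV_t at t = 2.5000: 4.126106
  t * PV_t at t = 3.0000: 4.866170
  t * PV_t at t = 3.5000: 5.579556
  t * PV_t at t = 4.0000: 6.266963
  t * PV_t at t = 4.5000: 6.929075
  t * PV_t at t = 5.0000: 7.566557
  t * PV_t at t = 5.5000: 8.180062
  t * PV_t at t = 6.0000: 8.770225
  t * PV_t at t = 6.5000: 9.337668
  t * PV_t at t = 7.0000: 9.882998
  t * PV_t at t = 7.5000: 10.406807
  t * PV_t at t = 8.0000: 10.909675
  t * PV_t at t = 8.5000: 11.392167
  t * PV_t at t = 9.0000: 11.854834
  t * PV_t at t = 9.5000: 12.298218
  t * PV_t at t = 10.0000: 719.547420
Macaulay duration D = 856.459358 / 100.837644 = 8.493449
Modified duration = D / (1 + y/m) = 8.493449 / (1 + 0.017500) = 8.347370


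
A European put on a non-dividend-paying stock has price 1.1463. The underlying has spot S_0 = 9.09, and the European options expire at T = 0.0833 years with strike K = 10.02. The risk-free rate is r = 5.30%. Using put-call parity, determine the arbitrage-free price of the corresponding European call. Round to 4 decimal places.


Answer: Call price = 0.2604

Derivation:
Put-call parity: C - P = S_0 * exp(-qT) - K * exp(-rT).
S_0 * exp(-qT) = 9.0900 * 1.00000000 = 9.09000000
K * exp(-rT) = 10.0200 * 0.99559483 = 9.97586021
C = P + S*exp(-qT) - K*exp(-rT)
C = 1.1463 + 9.09000000 - 9.97586021 = 0.2604


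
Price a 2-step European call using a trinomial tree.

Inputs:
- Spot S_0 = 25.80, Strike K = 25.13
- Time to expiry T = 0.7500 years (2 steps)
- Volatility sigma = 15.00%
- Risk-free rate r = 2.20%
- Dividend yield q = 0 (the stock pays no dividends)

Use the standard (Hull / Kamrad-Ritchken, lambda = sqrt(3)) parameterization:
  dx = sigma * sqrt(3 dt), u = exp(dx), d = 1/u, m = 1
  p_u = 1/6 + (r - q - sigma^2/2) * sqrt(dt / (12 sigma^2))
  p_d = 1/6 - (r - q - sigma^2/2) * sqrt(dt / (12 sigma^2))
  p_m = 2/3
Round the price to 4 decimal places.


Answer: Price = V(0,0) = 1.8604

Derivation:
dt = T/N = 0.375000; dx = sigma*sqrt(3*dt) = 0.159099
u = exp(dx) = 1.172454; d = 1/u = 0.852912
p_u = 0.179336, p_m = 0.666667, p_d = 0.153998
Discount per step: exp(-r*dt) = 0.991784
Stock lattice S(k, j) with j the centered position index:
  k=0: S(0,+0) = 25.8000
  k=1: S(1,-1) = 22.0051; S(1,+0) = 25.8000; S(1,+1) = 30.2493
  k=2: S(2,-2) = 18.7684; S(2,-1) = 22.0051; S(2,+0) = 25.8000; S(2,+1) = 30.2493; S(2,+2) = 35.4659
Terminal payoffs V(N, j) = max(S_T - K, 0):
  V(2,-2) = 0.000000; V(2,-1) = 0.000000; V(2,+0) = 0.670000; V(2,+1) = 5.119314; V(2,+2) = 10.335931
Backward induction: V(k, j) = exp(-r*dt) * [p_u * V(k+1, j+1) + p_m * V(k+1, j) + p_d * V(k+1, j-1)]
  V(1,-1) = exp(-r*dt) * [p_u*0.670000 + p_m*0.000000 + p_d*0.000000] = 0.119168
  V(1,+0) = exp(-r*dt) * [p_u*5.119314 + p_m*0.670000 + p_d*0.000000] = 1.353529
  V(1,+1) = exp(-r*dt) * [p_u*10.335931 + p_m*5.119314 + p_d*0.670000] = 5.325538
  V(0,+0) = exp(-r*dt) * [p_u*5.325538 + p_m*1.353529 + p_d*0.119168] = 1.860352


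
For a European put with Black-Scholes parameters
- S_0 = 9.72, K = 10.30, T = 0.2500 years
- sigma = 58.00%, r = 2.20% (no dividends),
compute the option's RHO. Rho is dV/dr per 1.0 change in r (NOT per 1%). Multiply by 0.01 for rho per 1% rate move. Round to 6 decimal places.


Answer: Rho = -1.607581

Derivation:
d1 = -0.0358906095; d2 = -0.3258906095
phi(d1) = 0.3986854172; exp(-qT) = 1.0000000000; exp(-rT) = 0.9945150973
N(-d2) = 0.6277464396
Rho = -K*T*exp(-rT)*N(-d2) = -10.3000 * 0.2500 * 0.9945150973 * 0.6277464396 = -1.607581


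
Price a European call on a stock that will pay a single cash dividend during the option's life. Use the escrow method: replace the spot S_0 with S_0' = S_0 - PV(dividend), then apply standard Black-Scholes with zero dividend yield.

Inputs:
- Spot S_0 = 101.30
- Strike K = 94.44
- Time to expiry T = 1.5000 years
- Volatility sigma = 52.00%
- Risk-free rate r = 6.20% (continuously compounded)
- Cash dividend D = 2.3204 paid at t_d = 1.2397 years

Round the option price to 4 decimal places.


Answer: Price = 30.2352

Derivation:
PV(D) = D * exp(-r * t_d) = 2.3204 * 0.92601819 = 2.14873261
S_0' = S_0 - PV(D) = 101.3000 - 2.14873261 = 99.15126739
d1 = (ln(S_0'/K) + (r + sigma^2/2)*T) / (sigma*sqrt(T)) = 0.54090060
d2 = d1 - sigma*sqrt(T) = -0.09596673
exp(-rT) = 0.91119350
N(d1) = 0.70571195; N(d2) = 0.46177350
C = S_0' * N(d1) - K * exp(-rT) * N(d2) = 99.15126739 * 0.70571195 - 94.4400 * 0.91119350 * 0.46177350 = 30.2352
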